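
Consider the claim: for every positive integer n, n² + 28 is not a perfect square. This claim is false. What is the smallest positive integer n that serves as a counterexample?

We need the least positive integer n for which n² + 28 is a perfect square.
The first 5 eligible values, up to n = 5, all satisfy the conclusion.
n = 6: 6² + 28 = 64 = 8², a perfect square.
Hence n = 6 is a counterexample.

n = 6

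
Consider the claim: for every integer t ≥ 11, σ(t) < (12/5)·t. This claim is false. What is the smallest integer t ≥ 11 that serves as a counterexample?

Check each integer t ≥ 11 in order until the claim fails.
For t = 11, 12, 13, 14, …, 21, 22, 23 the conclusion holds.
t = 24: σ(24) = 60; 60 ≥ 288/5.

t = 24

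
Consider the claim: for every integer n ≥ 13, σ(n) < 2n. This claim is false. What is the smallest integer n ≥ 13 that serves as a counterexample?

n = 18

The first 5 eligible values, up to n = 17, all satisfy the conclusion.
n = 18: σ(18) = 39; 39 ≥ 36.
Thus n = 18 disproves the claim, and no smaller n works.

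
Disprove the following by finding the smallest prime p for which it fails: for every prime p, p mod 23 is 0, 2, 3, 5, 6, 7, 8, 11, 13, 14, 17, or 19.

p = 41

For p = 2, 3, 5, 7, …, 29, 31, 37 the conclusion holds.
p = 41: 41 mod 23 = 18 — not in {0, 2, 3, 5, 6, 7, 8, 11, 13, 14, 17, 19}.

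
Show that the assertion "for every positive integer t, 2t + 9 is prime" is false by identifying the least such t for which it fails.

t = 3

For t = 1, 2 the conclusion holds.
t = 3: 2t + 9 = 15 = 3 × 5, composite.
So t = 3 is the smallest counterexample.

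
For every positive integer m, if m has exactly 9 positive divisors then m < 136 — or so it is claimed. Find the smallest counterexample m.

m = 196

m = 36: τ(36) = 9; 36 < 136.
m = 100: τ(100) = 9; 100 < 136.
m = 196: τ(196) = 9; 196 ≥ 136.
So m = 196 is the smallest counterexample.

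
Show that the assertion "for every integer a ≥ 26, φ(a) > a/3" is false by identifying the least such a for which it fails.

a = 30

a = 26: φ(26) = 12 and 26/3 = 26/3, so φ(26) > 26/3.
a = 27: φ(27) = 18 and 27/3 = 9, so φ(27) > 27/3.
a = 28: φ(28) = 12 and 28/3 = 28/3, so φ(28) > 28/3.
a = 29: φ(29) = 28 and 29/3 = 29/3, so φ(29) > 29/3.
a = 30: φ(30) = 8 and 30/3 = 10, so φ(30) ≤ 30/3.
Thus a = 30 disproves the claim, and no smaller a works.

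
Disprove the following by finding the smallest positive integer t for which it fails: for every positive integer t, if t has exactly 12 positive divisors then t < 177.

t = 198

The first 12 eligible values, up to t = 160, all satisfy the conclusion.
t = 198: τ(198) = 12; 198 ≥ 177.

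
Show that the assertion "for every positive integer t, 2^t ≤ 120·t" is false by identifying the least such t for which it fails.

A counterexample is any positive integer t such that 2^t > 120·t; we check each in order.
For t = 1, 2, 3, 4, 5, 6, 7, 8, 9, 10 the conclusion holds.
t = 11: 2^t = 2048 and 120·t = 1320, so 2048 > 1320.
So t = 11 is the smallest counterexample.

t = 11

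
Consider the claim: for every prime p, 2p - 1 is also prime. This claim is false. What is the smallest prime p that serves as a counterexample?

A counterexample is any prime p such that 2p - 1 is not prime; we check each in order.
For p = 2, 3 the conclusion holds.
p = 5: 2p - 1 = 9 = 3 × 3, not prime.

p = 5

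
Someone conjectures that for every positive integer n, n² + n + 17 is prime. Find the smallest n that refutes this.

n = 16

A counterexample is any positive integer n such that n² + n + 17 is not prime; we check each in order.
For n = 1, 2, 3, 4, …, 13, 14, 15 the conclusion holds.
n = 16: n² + n + 17 = 289 = 17 × 17, composite.
Thus n = 16 disproves the claim, and no smaller n works.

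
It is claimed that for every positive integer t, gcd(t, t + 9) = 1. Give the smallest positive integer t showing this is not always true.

Check each positive integer t in order until gcd(t, t + 9) > 1.
For t = 1, 2 the conclusion holds.
t = 3: gcd(3, 12) = 3.

t = 3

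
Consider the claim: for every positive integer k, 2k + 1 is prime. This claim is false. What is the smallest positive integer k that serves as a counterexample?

A counterexample is any positive integer k such that 2k + 1 is not prime; we check each in order.
For k = 1, 2, 3 the conclusion holds.
k = 4: 2k + 1 = 9 = 3 × 3, composite.
So k = 4 is the smallest counterexample.

k = 4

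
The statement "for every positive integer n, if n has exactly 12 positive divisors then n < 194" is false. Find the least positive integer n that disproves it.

n = 198

A counterexample is any positive integer n such that n has exactly 12 positive divisors but the claim fails; we check each in order.
For n = 60, 72, 84, 90, …, 150, 156, 160 the conclusion holds.
n = 198: τ(198) = 12; 198 ≥ 194.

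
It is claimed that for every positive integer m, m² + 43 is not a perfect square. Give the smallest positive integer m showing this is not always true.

We need the least positive integer m for which m² + 43 is a perfect square.
For m = 1, 2, 3, 4, …, 18, 19, 20 the conclusion holds.
m = 21: 21² + 43 = 484 = 22², a perfect square.

m = 21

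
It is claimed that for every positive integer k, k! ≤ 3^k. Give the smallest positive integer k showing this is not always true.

k = 7

The first 6 eligible values, up to k = 6, all satisfy the conclusion.
k = 7: k! = 5040 and 3^k = 2187, so 5040 > 2187.
Hence k = 7 is a counterexample.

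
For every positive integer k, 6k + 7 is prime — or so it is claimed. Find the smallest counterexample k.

Check each positive integer k in order until 6k + 7 is not prime.
k = 1: 6k + 7 = 13, prime.
k = 2: 6k + 7 = 19, prime.
k = 3: 6k + 7 = 25 = 5 × 5, composite.
Thus k = 3 disproves the claim, and no smaller k works.

k = 3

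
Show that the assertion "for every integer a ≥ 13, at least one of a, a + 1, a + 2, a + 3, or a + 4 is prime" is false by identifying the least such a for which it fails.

Check each integer a ≥ 13 in order until a, a + 1, a + 2, a + 3, a + 4 are all composite.
The first 11 eligible values, up to a = 23, all satisfy the conclusion.
a = 24: 24 = 2 × 12; 25 = 5 × 5; 26 = 2 × 13; 27 = 3 × 9; 28 = 2 × 14 — all composite.

a = 24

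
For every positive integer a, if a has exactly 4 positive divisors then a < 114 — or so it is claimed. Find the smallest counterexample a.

A counterexample is any positive integer a such that a has exactly 4 positive divisors but the claim fails; we check each in order.
The first 34 eligible values, up to a = 111, all satisfy the conclusion.
a = 115: τ(115) = 4; 115 ≥ 114.
So a = 115 is the smallest counterexample.

a = 115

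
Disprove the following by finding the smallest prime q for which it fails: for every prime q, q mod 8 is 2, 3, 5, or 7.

q = 17

A counterexample is any prime q such that the claim fails; we check each in order.
For q = 2, 3, 5, 7, 11, 13 the conclusion holds.
q = 17: 17 mod 8 = 1 — not in {2, 3, 5, 7}.
Thus q = 17 disproves the claim, and no smaller q works.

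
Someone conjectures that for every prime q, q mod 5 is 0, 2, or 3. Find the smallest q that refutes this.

The first 4 eligible values, up to q = 7, all satisfy the conclusion.
q = 11: 11 mod 5 = 1 — not in {0, 2, 3}.
Hence q = 11 is a counterexample.

q = 11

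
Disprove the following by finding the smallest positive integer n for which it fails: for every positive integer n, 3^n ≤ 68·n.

n = 6

A counterexample is any positive integer n such that 3^n > 68·n; we check each in order.
The first 5 eligible values, up to n = 5, all satisfy the conclusion.
n = 6: 3^n = 729 and 68·n = 408, so 729 > 408.
Thus n = 6 disproves the claim, and no smaller n works.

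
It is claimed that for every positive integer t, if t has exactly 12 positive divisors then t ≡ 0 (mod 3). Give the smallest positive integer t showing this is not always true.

t = 140

We need the least positive integer t for which t has exactly 12 positive divisors but the claim fails.
t = 60: τ(60) = 12; 60 ≡ 0 (mod 3).
t = 72: τ(72) = 12; 72 ≡ 0 (mod 3).
t = 84: τ(84) = 12; 84 ≡ 0 (mod 3).
t = 90: τ(90) = 12; 90 ≡ 0 (mod 3).
t = 96: τ(96) = 12; 96 ≡ 0 (mod 3).
t = 108: τ(108) = 12; 108 ≡ 0 (mod 3).
t = 126: τ(126) = 12; 126 ≡ 0 (mod 3).
t = 132: τ(132) = 12; 132 ≡ 0 (mod 3).
t = 140: τ(140) = 12; 140 ≡ 2 (mod 3).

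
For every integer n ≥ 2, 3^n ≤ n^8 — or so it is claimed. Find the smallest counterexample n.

We need the least integer n ≥ 2 for which 3^n > n^8.
For n = 2, 3, 4, 5, …, 20, 21, 22 the conclusion holds.
n = 23: 3^n = 94143178827 and n^8 = 78310985281, so 94143178827 > 78310985281.

n = 23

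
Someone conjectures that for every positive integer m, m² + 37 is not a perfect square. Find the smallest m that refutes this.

m = 18

The first 17 eligible values, up to m = 17, all satisfy the conclusion.
m = 18: 18² + 37 = 361 = 19², a perfect square.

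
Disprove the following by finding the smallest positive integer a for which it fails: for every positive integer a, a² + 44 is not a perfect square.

We need the least positive integer a for which a² + 44 is a perfect square.
For a = 1, 2, 3, 4, 5, 6, 7, 8, 9 the conclusion holds.
a = 10: 10² + 44 = 144 = 12², a perfect square.
Hence a = 10 is a counterexample.

a = 10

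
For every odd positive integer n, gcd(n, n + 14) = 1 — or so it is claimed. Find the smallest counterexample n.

n = 7

We need the least odd positive integer n for which gcd(n, n + 14) > 1.
For n = 1, 3, 5 the conclusion holds.
n = 7: gcd(7, 21) = 7.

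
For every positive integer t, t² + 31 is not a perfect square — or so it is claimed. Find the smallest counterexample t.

The first 14 eligible values, up to t = 14, all satisfy the conclusion.
t = 15: 15² + 31 = 256 = 16², a perfect square.
Thus t = 15 disproves the claim, and no smaller t works.

t = 15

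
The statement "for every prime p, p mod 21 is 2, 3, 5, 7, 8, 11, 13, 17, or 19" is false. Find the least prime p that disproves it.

p = 31

For p = 2, 3, 5, 7, 11, 13, 17, 19, 23, 29 the conclusion holds.
p = 31: 31 mod 21 = 10 — not in {2, 3, 5, 7, 8, 11, 13, 17, 19}.
Thus p = 31 disproves the claim, and no smaller p works.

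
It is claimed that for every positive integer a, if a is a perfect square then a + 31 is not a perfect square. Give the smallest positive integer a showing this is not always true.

A counterexample is any positive integer a such that a is a perfect square but a + 31 is a perfect square; we check each in order.
For a = 1, 4, 9, 16, …, 144, 169, 196 the conclusion holds.
a = 225: 225 = 15² and 225 + 31 = 256 = 16².
So a = 225 is the smallest counterexample.

a = 225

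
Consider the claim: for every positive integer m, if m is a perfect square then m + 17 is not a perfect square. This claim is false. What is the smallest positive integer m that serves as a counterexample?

m = 64

We need the least positive integer m for which m is a perfect square but m + 17 is a perfect square.
For m = 1, 4, 9, 16, 25, 36, 49 the conclusion holds.
m = 64: 64 = 8² and 64 + 17 = 81 = 9².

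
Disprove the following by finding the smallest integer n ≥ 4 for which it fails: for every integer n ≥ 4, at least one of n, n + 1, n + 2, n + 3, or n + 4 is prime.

n = 24

We need the least integer n ≥ 4 for which n, n + 1, n + 2, n + 3, n + 4 are all composite.
The first 20 eligible values, up to n = 23, all satisfy the conclusion.
n = 24: 24 = 2 × 12; 25 = 5 × 5; 26 = 2 × 13; 27 = 3 × 9; 28 = 2 × 14 — all composite.
Thus n = 24 disproves the claim, and no smaller n works.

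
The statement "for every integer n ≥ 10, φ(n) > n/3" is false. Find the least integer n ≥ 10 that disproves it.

We need the least integer n ≥ 10 for which the claim fails.
n = 10: φ(10) = 4 and 10/3 = 10/3, so φ(10) > 10/3.
n = 11: φ(11) = 10 and 11/3 = 11/3, so φ(11) > 11/3.
n = 12: φ(12) = 4 and 12/3 = 4, so φ(12) ≤ 12/3.

n = 12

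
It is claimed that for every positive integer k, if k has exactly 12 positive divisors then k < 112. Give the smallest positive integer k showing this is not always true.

Check each positive integer k in order until k has exactly 12 positive divisors but the claim fails.
k = 60: τ(60) = 12; 60 < 112.
k = 72: τ(72) = 12; 72 < 112.
k = 84: τ(84) = 12; 84 < 112.
k = 90: τ(90) = 12; 90 < 112.
k = 96: τ(96) = 12; 96 < 112.
k = 108: τ(108) = 12; 108 < 112.
k = 126: τ(126) = 12; 126 ≥ 112.

k = 126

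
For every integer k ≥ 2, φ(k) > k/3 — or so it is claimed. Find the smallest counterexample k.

k = 2: φ(2) = 1 and 2/3 = 2/3, so φ(2) > 2/3.
k = 3: φ(3) = 2 and 3/3 = 1, so φ(3) > 3/3.
k = 4: φ(4) = 2 and 4/3 = 4/3, so φ(4) > 4/3.
k = 5: φ(5) = 4 and 5/3 = 5/3, so φ(5) > 5/3.
k = 6: φ(6) = 2 and 6/3 = 2, so φ(6) ≤ 6/3.
So k = 6 is the smallest counterexample.

k = 6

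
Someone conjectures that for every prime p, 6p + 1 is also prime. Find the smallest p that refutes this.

p = 19

Check each prime p in order until 6p + 1 is not prime.
p = 2: 6p + 1 = 13, prime.
p = 3: 6p + 1 = 19, prime.
p = 5: 6p + 1 = 31, prime.
p = 7: 6p + 1 = 43, prime.
p = 11: 6p + 1 = 67, prime.
p = 13: 6p + 1 = 79, prime.
p = 17: 6p + 1 = 103, prime.
p = 19: 6p + 1 = 115 = 5 × 23, not prime.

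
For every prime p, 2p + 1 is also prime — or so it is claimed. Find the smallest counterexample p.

p = 7

A counterexample is any prime p such that 2p + 1 is not prime; we check each in order.
p = 2: 2p + 1 = 5, prime.
p = 3: 2p + 1 = 7, prime.
p = 5: 2p + 1 = 11, prime.
p = 7: 2p + 1 = 15 = 3 × 5, not prime.
Thus p = 7 disproves the claim, and no smaller p works.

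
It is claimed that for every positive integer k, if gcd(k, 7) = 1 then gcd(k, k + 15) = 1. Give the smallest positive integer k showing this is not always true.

For k = 1, 2 the conclusion holds.
k = 3: gcd(3, 18) = 3.

k = 3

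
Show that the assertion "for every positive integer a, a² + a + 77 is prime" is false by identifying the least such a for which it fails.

a = 6

a = 1: a² + a + 77 = 79, prime.
a = 2: a² + a + 77 = 83, prime.
a = 3: a² + a + 77 = 89, prime.
a = 4: a² + a + 77 = 97, prime.
a = 5: a² + a + 77 = 107, prime.
a = 6: a² + a + 77 = 119 = 7 × 17, composite.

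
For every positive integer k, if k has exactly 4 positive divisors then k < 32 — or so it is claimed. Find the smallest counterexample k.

Check each positive integer k in order until k has exactly 4 positive divisors but the claim fails.
For k = 6, 8, 10, 14, 15, 21, 22, 26, 27 the conclusion holds.
k = 33: τ(33) = 4; 33 ≥ 32.

k = 33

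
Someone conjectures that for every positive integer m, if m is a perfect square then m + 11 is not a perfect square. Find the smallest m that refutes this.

For m = 1, 4, 9, 16 the conclusion holds.
m = 25: 25 = 5² and 25 + 11 = 36 = 6².
So m = 25 is the smallest counterexample.

m = 25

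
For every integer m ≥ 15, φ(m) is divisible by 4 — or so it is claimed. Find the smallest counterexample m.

A counterexample is any integer m ≥ 15 such that φ(m) is not divisible by 4; we check each in order.
m = 15: φ(15) = 8; 8 mod 4 = 0.
m = 16: φ(16) = 8; 8 mod 4 = 0.
m = 17: φ(17) = 16; 16 mod 4 = 0.
m = 18: φ(18) = 6; 6 mod 4 = 2.
Hence m = 18 is a counterexample.

m = 18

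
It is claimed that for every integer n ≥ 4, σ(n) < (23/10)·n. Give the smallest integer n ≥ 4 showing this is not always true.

The first 8 eligible values, up to n = 11, all satisfy the conclusion.
n = 12: σ(12) = 28; 28 ≥ 138/5.

n = 12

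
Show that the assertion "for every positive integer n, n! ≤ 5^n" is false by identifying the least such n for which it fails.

n = 12

For n = 1, 2, 3, 4, …, 9, 10, 11 the conclusion holds.
n = 12: n! = 479001600 and 5^n = 244140625, so 479001600 > 244140625.
Thus n = 12 disproves the claim, and no smaller n works.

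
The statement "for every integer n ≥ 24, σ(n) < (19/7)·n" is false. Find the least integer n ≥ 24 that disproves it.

We need the least integer n ≥ 24 for which the claim fails.
The first 36 eligible values, up to n = 59, all satisfy the conclusion.
n = 60: σ(60) = 168; 168 ≥ 1140/7.
Thus n = 60 disproves the claim, and no smaller n works.

n = 60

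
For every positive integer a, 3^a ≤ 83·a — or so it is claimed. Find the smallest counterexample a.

a = 6

Check each positive integer a in order until 3^a > 83·a.
The first 5 eligible values, up to a = 5, all satisfy the conclusion.
a = 6: 3^a = 729 and 83·a = 498, so 729 > 498.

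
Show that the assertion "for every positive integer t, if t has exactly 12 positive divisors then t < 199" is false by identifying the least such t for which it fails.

t = 200

A counterexample is any positive integer t such that t has exactly 12 positive divisors but the claim fails; we check each in order.
The first 13 eligible values, up to t = 198, all satisfy the conclusion.
t = 200: τ(200) = 12; 200 ≥ 199.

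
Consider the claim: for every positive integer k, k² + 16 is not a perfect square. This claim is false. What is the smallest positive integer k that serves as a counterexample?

For k = 1, 2 the conclusion holds.
k = 3: 3² + 16 = 25 = 5², a perfect square.
So k = 3 is the smallest counterexample.

k = 3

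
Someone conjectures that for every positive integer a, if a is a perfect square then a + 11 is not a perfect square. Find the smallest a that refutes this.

Check each positive integer a in order until a is a perfect square but a + 11 is a perfect square.
For a = 1, 4, 9, 16 the conclusion holds.
a = 25: 25 = 5² and 25 + 11 = 36 = 6².

a = 25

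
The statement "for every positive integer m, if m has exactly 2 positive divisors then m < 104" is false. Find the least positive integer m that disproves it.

We need the least positive integer m for which m has exactly 2 positive divisors but the claim fails.
For m = 2, 3, 5, 7, …, 97, 101, 103 the conclusion holds.
m = 107: τ(107) = 2; 107 ≥ 104.
Thus m = 107 disproves the claim, and no smaller m works.

m = 107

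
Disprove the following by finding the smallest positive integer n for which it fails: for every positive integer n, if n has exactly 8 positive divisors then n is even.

n = 105

For n = 24, 30, 40, 42, …, 88, 102, 104 the conclusion holds.
n = 105: divisors of 105: 1, 3, 5, 7, 15, 21, 35, 105; 105 is odd.
Thus n = 105 disproves the claim, and no smaller n works.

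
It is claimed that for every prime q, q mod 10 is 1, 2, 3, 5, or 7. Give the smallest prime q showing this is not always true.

q = 19

For q = 2, 3, 5, 7, 11, 13, 17 the conclusion holds.
q = 19: 19 mod 10 = 9 — not in {1, 2, 3, 5, 7}.
Hence q = 19 is a counterexample.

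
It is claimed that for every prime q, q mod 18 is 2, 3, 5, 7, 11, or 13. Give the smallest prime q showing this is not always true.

Check each prime q in order until the claim fails.
For q = 2, 3, 5, 7, 11, 13 the conclusion holds.
q = 17: 17 mod 18 = 17 — not in {2, 3, 5, 7, 11, 13}.
Thus q = 17 disproves the claim, and no smaller q works.

q = 17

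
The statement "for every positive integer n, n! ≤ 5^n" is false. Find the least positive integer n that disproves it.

For n = 1, 2, 3, 4, …, 9, 10, 11 the conclusion holds.
n = 12: n! = 479001600 and 5^n = 244140625, so 479001600 > 244140625.

n = 12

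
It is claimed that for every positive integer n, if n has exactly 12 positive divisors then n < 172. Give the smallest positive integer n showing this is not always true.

n = 198

For n = 60, 72, 84, 90, …, 150, 156, 160 the conclusion holds.
n = 198: τ(198) = 12; 198 ≥ 172.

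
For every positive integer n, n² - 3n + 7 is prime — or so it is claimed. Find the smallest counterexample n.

n = 6

n = 1: n² - 3n + 7 = 5, prime.
n = 2: n² - 3n + 7 = 5, prime.
n = 3: n² - 3n + 7 = 7, prime.
n = 4: n² - 3n + 7 = 11, prime.
n = 5: n² - 3n + 7 = 17, prime.
n = 6: n² - 3n + 7 = 25 = 5 × 5, composite.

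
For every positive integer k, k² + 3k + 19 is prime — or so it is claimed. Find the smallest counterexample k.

k = 15

We need the least positive integer k for which k² + 3k + 19 is not prime.
For k = 1, 2, 3, 4, …, 12, 13, 14 the conclusion holds.
k = 15: k² + 3k + 19 = 289 = 17 × 17, composite.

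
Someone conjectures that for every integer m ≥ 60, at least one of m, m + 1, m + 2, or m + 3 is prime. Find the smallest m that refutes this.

m = 62

We need the least integer m ≥ 60 for which m, m + 1, m + 2, m + 3 are all composite.
m = 60: 61 is prime.
m = 61: 61 is prime.
m = 62: 62 = 2 × 31; 63 = 3 × 21; 64 = 2 × 32; 65 = 5 × 13 — all composite.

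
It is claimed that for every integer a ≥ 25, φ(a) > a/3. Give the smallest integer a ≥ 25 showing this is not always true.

a = 30

Check each integer a ≥ 25 in order until the claim fails.
The first 5 eligible values, up to a = 29, all satisfy the conclusion.
a = 30: φ(30) = 8 and 30/3 = 10, so φ(30) ≤ 30/3.
Thus a = 30 disproves the claim, and no smaller a works.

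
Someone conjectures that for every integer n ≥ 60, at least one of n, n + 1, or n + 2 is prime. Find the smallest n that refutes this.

Check each integer n ≥ 60 in order until n, n + 1, n + 2 are all composite.
For n = 60, 61 the conclusion holds.
n = 62: 62 = 2 × 31; 63 = 3 × 21; 64 = 2 × 32 — all composite.
Hence n = 62 is a counterexample.

n = 62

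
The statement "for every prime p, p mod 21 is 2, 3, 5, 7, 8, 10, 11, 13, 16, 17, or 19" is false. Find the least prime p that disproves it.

p = 41

A counterexample is any prime p such that the claim fails; we check each in order.
For p = 2, 3, 5, 7, …, 29, 31, 37 the conclusion holds.
p = 41: 41 mod 21 = 20 — not in {2, 3, 5, 7, 8, 10, 11, 13, 16, 17, 19}.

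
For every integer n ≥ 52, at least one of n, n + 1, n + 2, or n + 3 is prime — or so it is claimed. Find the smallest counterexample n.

n = 54

Check each integer n ≥ 52 in order until n, n + 1, n + 2, n + 3 are all composite.
For n = 52, 53 the conclusion holds.
n = 54: 54 = 2 × 27; 55 = 5 × 11; 56 = 2 × 28; 57 = 3 × 19 — all composite.
So n = 54 is the smallest counterexample.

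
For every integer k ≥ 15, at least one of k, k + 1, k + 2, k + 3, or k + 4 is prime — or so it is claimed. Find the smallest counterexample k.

We need the least integer k ≥ 15 for which k, k + 1, k + 2, k + 3, k + 4 are all composite.
The first 9 eligible values, up to k = 23, all satisfy the conclusion.
k = 24: 24 = 2 × 12; 25 = 5 × 5; 26 = 2 × 13; 27 = 3 × 9; 28 = 2 × 14 — all composite.
So k = 24 is the smallest counterexample.

k = 24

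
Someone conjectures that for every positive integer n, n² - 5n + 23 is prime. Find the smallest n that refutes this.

The first 18 eligible values, up to n = 18, all satisfy the conclusion.
n = 19: n² - 5n + 23 = 289 = 17 × 17, composite.
So n = 19 is the smallest counterexample.

n = 19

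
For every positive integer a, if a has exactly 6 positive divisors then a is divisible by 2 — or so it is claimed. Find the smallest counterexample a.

For a = 12, 18, 20, 28, 32, 44 the conclusion holds.
a = 45: τ(45) = 6; 45 mod 2 = 1.

a = 45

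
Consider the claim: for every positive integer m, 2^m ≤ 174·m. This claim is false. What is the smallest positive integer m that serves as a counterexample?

m = 11

Check each positive integer m in order until 2^m > 174·m.
For m = 1, 2, 3, 4, 5, 6, 7, 8, 9, 10 the conclusion holds.
m = 11: 2^m = 2048 and 174·m = 1914, so 2048 > 1914.
Thus m = 11 disproves the claim, and no smaller m works.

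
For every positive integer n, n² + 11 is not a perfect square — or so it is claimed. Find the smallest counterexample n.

The first 4 eligible values, up to n = 4, all satisfy the conclusion.
n = 5: 5² + 11 = 36 = 6², a perfect square.

n = 5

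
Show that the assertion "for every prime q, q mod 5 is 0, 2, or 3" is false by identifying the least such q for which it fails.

For q = 2, 3, 5, 7 the conclusion holds.
q = 11: 11 mod 5 = 1 — not in {0, 2, 3}.

q = 11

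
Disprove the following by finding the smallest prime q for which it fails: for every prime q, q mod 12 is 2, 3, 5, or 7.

q = 11

q = 2: 2 mod 12 = 2.
q = 3: 3 mod 12 = 3.
q = 5: 5 mod 12 = 5.
q = 7: 7 mod 12 = 7.
q = 11: 11 mod 12 = 11 — not in {2, 3, 5, 7}.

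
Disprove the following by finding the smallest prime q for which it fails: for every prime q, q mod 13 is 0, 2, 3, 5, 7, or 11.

q = 17

The first 6 eligible values, up to q = 13, all satisfy the conclusion.
q = 17: 17 mod 13 = 4 — not in {0, 2, 3, 5, 7, 11}.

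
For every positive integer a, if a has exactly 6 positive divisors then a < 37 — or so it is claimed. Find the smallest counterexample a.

a = 44

We need the least positive integer a for which a has exactly 6 positive divisors but the claim fails.
For a = 12, 18, 20, 28, 32 the conclusion holds.
a = 44: τ(44) = 6; 44 ≥ 37.
So a = 44 is the smallest counterexample.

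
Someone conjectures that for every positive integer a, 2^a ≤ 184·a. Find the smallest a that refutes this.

a = 11

A counterexample is any positive integer a such that 2^a > 184·a; we check each in order.
For a = 1, 2, 3, 4, 5, 6, 7, 8, 9, 10 the conclusion holds.
a = 11: 2^a = 2048 and 184·a = 2024, so 2048 > 2024.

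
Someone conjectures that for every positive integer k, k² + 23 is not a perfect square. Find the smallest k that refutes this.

k = 11

Check each positive integer k in order until k² + 23 is a perfect square.
For k = 1, 2, 3, 4, 5, 6, 7, 8, 9, 10 the conclusion holds.
k = 11: 11² + 23 = 144 = 12², a perfect square.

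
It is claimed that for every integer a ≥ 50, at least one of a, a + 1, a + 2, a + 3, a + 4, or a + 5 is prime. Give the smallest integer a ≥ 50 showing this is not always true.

a = 90

We need the least integer a ≥ 50 for which a, a + 1, a + 2, a + 3, a + 4, a + 5 are all composite.
For a = 50, 51, 52, 53, …, 87, 88, 89 the conclusion holds.
a = 90: 90 = 2 × 45; 91 = 7 × 13; 92 = 2 × 46; 93 = 3 × 31; 94 = 2 × 47; 95 = 5 × 19 — all composite.
Thus a = 90 disproves the claim, and no smaller a works.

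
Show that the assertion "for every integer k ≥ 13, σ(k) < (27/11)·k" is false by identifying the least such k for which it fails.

We need the least integer k ≥ 13 for which the claim fails.
For k = 13, 14, 15, 16, …, 21, 22, 23 the conclusion holds.
k = 24: σ(24) = 60; 60 ≥ 648/11.

k = 24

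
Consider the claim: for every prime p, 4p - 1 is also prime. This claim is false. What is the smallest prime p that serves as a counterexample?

p = 2: 4p - 1 = 7, prime.
p = 3: 4p - 1 = 11, prime.
p = 5: 4p - 1 = 19, prime.
p = 7: 4p - 1 = 27 = 3 × 9, not prime.

p = 7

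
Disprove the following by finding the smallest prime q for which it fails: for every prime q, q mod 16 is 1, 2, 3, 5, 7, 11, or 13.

q = 31

Check each prime q in order until the claim fails.
The first 10 eligible values, up to q = 29, all satisfy the conclusion.
q = 31: 31 mod 16 = 15 — not in {1, 2, 3, 5, 7, 11, 13}.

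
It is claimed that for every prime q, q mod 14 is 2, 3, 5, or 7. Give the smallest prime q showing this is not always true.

q = 11

The first 4 eligible values, up to q = 7, all satisfy the conclusion.
q = 11: 11 mod 14 = 11 — not in {2, 3, 5, 7}.
Thus q = 11 disproves the claim, and no smaller q works.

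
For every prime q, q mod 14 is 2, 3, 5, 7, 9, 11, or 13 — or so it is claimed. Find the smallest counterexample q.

q = 29

For q = 2, 3, 5, 7, 11, 13, 17, 19, 23 the conclusion holds.
q = 29: 29 mod 14 = 1 — not in {2, 3, 5, 7, 9, 11, 13}.
Thus q = 29 disproves the claim, and no smaller q works.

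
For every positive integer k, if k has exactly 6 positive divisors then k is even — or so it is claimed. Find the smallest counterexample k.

k = 45

We need the least positive integer k for which k has exactly 6 positive divisors but k is odd.
k = 12: divisors of 12: 1, 2, 3, 4, 6, 12; 12 is even.
k = 18: divisors of 18: 1, 2, 3, 6, 9, 18; 18 is even.
k = 20: divisors of 20: 1, 2, 4, 5, 10, 20; 20 is even.
k = 28: divisors of 28: 1, 2, 4, 7, 14, 28; 28 is even.
k = 32: divisors of 32: 1, 2, 4, 8, 16, 32; 32 is even.
k = 44: divisors of 44: 1, 2, 4, 11, 22, 44; 44 is even.
k = 45: divisors of 45: 1, 3, 5, 9, 15, 45; 45 is odd.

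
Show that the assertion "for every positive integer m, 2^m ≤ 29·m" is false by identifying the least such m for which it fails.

The first 7 eligible values, up to m = 7, all satisfy the conclusion.
m = 8: 2^m = 256 and 29·m = 232, so 256 > 232.

m = 8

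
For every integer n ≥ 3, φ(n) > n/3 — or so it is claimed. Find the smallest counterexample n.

We need the least integer n ≥ 3 for which the claim fails.
For n = 3, 4, 5 the conclusion holds.
n = 6: φ(6) = 2 and 6/3 = 2, so φ(6) ≤ 6/3.
So n = 6 is the smallest counterexample.

n = 6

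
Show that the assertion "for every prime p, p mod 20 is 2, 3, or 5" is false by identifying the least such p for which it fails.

p = 7

We need the least prime p for which the claim fails.
For p = 2, 3, 5 the conclusion holds.
p = 7: 7 mod 20 = 7 — not in {2, 3, 5}.
Hence p = 7 is a counterexample.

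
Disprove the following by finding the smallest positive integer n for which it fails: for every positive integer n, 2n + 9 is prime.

n = 1: 2n + 9 = 11, prime.
n = 2: 2n + 9 = 13, prime.
n = 3: 2n + 9 = 15 = 3 × 5, composite.
So n = 3 is the smallest counterexample.

n = 3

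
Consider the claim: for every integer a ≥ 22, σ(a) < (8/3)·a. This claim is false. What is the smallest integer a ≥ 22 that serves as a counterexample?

a = 60

For a = 22, 23, 24, 25, …, 57, 58, 59 the conclusion holds.
a = 60: σ(60) = 168; 168 ≥ 160.
Hence a = 60 is a counterexample.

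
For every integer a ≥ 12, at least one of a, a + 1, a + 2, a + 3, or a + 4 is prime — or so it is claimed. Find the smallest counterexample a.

a = 24

We need the least integer a ≥ 12 for which a, a + 1, a + 2, a + 3, a + 4 are all composite.
The first 12 eligible values, up to a = 23, all satisfy the conclusion.
a = 24: 24 = 2 × 12; 25 = 5 × 5; 26 = 2 × 13; 27 = 3 × 9; 28 = 2 × 14 — all composite.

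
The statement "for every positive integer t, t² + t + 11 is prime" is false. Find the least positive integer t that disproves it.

A counterexample is any positive integer t such that t² + t + 11 is not prime; we check each in order.
The first 9 eligible values, up to t = 9, all satisfy the conclusion.
t = 10: t² + t + 11 = 121 = 11 × 11, composite.
So t = 10 is the smallest counterexample.

t = 10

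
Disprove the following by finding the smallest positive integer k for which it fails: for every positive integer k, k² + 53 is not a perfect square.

k = 26

The first 25 eligible values, up to k = 25, all satisfy the conclusion.
k = 26: 26² + 53 = 729 = 27², a perfect square.
So k = 26 is the smallest counterexample.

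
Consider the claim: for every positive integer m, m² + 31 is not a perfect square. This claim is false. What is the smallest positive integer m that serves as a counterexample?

m = 15

For m = 1, 2, 3, 4, …, 12, 13, 14 the conclusion holds.
m = 15: 15² + 31 = 256 = 16², a perfect square.
So m = 15 is the smallest counterexample.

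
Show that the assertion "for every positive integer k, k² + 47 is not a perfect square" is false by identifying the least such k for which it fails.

We need the least positive integer k for which k² + 47 is a perfect square.
The first 22 eligible values, up to k = 22, all satisfy the conclusion.
k = 23: 23² + 47 = 576 = 24², a perfect square.
So k = 23 is the smallest counterexample.

k = 23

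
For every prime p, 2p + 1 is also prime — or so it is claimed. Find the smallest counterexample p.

Check each prime p in order until 2p + 1 is not prime.
p = 2: 2p + 1 = 5, prime.
p = 3: 2p + 1 = 7, prime.
p = 5: 2p + 1 = 11, prime.
p = 7: 2p + 1 = 15 = 3 × 5, not prime.
Thus p = 7 disproves the claim, and no smaller p works.

p = 7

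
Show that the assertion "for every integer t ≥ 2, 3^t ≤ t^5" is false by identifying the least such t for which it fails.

t = 11

The first 9 eligible values, up to t = 10, all satisfy the conclusion.
t = 11: 3^t = 177147 and t^5 = 161051, so 177147 > 161051.
Thus t = 11 disproves the claim, and no smaller t works.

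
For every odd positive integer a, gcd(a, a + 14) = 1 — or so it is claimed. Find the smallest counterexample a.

A counterexample is any odd positive integer a such that gcd(a, a + 14) > 1; we check each in order.
For a = 1, 3, 5 the conclusion holds.
a = 7: gcd(7, 21) = 7.

a = 7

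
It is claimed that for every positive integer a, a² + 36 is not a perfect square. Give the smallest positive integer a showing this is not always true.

a = 8

a = 1: 1² + 36 = 37, not a perfect square.
a = 2: 2² + 36 = 40, not a perfect square.
a = 3: 3² + 36 = 45, not a perfect square.
a = 4: 4² + 36 = 52, not a perfect square.
a = 5: 5² + 36 = 61, not a perfect square.
a = 6: 6² + 36 = 72, not a perfect square.
a = 7: 7² + 36 = 85, not a perfect square.
a = 8: 8² + 36 = 100 = 10², a perfect square.
So a = 8 is the smallest counterexample.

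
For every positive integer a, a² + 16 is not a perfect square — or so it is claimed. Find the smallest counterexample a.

Check each positive integer a in order until a² + 16 is a perfect square.
For a = 1, 2 the conclusion holds.
a = 3: 3² + 16 = 25 = 5², a perfect square.

a = 3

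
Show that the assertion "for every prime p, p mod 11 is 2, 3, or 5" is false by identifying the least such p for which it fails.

p = 7

We need the least prime p for which the claim fails.
p = 2: 2 mod 11 = 2.
p = 3: 3 mod 11 = 3.
p = 5: 5 mod 11 = 5.
p = 7: 7 mod 11 = 7 — not in {2, 3, 5}.
Thus p = 7 disproves the claim, and no smaller p works.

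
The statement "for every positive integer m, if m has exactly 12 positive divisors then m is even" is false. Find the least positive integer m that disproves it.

m = 315

We need the least positive integer m for which m has exactly 12 positive divisors but m is odd.
For m = 60, 72, 84, 90, …, 294, 306, 308 the conclusion holds.
m = 315: divisors of 315: 12 divisors; 315 is odd.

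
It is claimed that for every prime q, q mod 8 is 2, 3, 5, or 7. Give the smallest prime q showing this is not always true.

q = 17

For q = 2, 3, 5, 7, 11, 13 the conclusion holds.
q = 17: 17 mod 8 = 1 — not in {2, 3, 5, 7}.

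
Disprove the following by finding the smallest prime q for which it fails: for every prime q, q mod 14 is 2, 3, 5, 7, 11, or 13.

q = 23

We need the least prime q for which the claim fails.
The first 8 eligible values, up to q = 19, all satisfy the conclusion.
q = 23: 23 mod 14 = 9 — not in {2, 3, 5, 7, 11, 13}.
Hence q = 23 is a counterexample.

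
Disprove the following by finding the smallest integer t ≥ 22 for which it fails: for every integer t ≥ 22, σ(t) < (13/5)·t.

Check each integer t ≥ 22 in order until the claim fails.
The first 38 eligible values, up to t = 59, all satisfy the conclusion.
t = 60: σ(60) = 168; 168 ≥ 156.

t = 60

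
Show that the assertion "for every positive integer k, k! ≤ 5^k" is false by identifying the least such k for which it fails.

k = 12

The first 11 eligible values, up to k = 11, all satisfy the conclusion.
k = 12: k! = 479001600 and 5^k = 244140625, so 479001600 > 244140625.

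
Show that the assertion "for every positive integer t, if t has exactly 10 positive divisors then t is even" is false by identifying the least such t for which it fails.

Check each positive integer t in order until t has exactly 10 positive divisors but t is odd.
The first 9 eligible values, up to t = 368, all satisfy the conclusion.
t = 405: divisors of 405: 10 divisors; 405 is odd.
Hence t = 405 is a counterexample.

t = 405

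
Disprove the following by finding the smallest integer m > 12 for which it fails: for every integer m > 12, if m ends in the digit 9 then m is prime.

A counterexample is any integer m > 12 such that m ends in the digit 9 but m is not prime; we check each in order.
m = 19: 19 ends in 9 and is prime.
m = 29: 29 ends in 9 and is prime.
m = 39: 39 ends in 9; 39 = 3 × 13, composite.
Hence m = 39 is a counterexample.

m = 39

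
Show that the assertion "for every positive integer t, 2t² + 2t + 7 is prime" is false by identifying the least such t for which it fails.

t = 6

A counterexample is any positive integer t such that 2t² + 2t + 7 is not prime; we check each in order.
For t = 1, 2, 3, 4, 5 the conclusion holds.
t = 6: 2t² + 2t + 7 = 91 = 7 × 13, composite.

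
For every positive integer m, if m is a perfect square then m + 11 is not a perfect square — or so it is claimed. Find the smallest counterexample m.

m = 25

We need the least positive integer m for which m is a perfect square but m + 11 is a perfect square.
The first 4 eligible values, up to m = 16, all satisfy the conclusion.
m = 25: 25 = 5² and 25 + 11 = 36 = 6².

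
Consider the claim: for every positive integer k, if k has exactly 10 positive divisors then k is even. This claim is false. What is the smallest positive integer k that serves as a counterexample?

We need the least positive integer k for which k has exactly 10 positive divisors but k is odd.
For k = 48, 80, 112, 162, 176, 208, 272, 304, 368 the conclusion holds.
k = 405: divisors of 405: 10 divisors; 405 is odd.
Thus k = 405 disproves the claim, and no smaller k works.

k = 405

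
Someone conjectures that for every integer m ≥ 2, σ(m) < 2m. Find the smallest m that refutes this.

For m = 2, 3, 4, 5 the conclusion holds.
m = 6: σ(6) = 12; 12 ≥ 12.
Hence m = 6 is a counterexample.

m = 6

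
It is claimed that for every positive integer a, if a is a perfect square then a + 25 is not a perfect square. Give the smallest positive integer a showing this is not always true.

a = 144

Check each positive integer a in order until a is a perfect square but a + 25 is a perfect square.
The first 11 eligible values, up to a = 121, all satisfy the conclusion.
a = 144: 144 = 12² and 144 + 25 = 169 = 13².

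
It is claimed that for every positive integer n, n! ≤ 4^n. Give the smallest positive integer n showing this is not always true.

n = 9

Check each positive integer n in order until n! > 4^n.
For n = 1, 2, 3, 4, 5, 6, 7, 8 the conclusion holds.
n = 9: n! = 362880 and 4^n = 262144, so 362880 > 262144.
Thus n = 9 disproves the claim, and no smaller n works.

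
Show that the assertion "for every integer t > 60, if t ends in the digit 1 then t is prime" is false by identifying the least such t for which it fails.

t = 61: 61 ends in 1 and is prime.
t = 71: 71 ends in 1 and is prime.
t = 81: 81 ends in 1; 81 = 3 × 27, composite.

t = 81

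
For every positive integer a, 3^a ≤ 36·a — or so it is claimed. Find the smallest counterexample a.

Check each positive integer a in order until 3^a > 36·a.
The first 4 eligible values, up to a = 4, all satisfy the conclusion.
a = 5: 3^a = 243 and 36·a = 180, so 243 > 180.
So a = 5 is the smallest counterexample.

a = 5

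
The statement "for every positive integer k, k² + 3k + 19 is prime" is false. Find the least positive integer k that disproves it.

A counterexample is any positive integer k such that k² + 3k + 19 is not prime; we check each in order.
For k = 1, 2, 3, 4, …, 12, 13, 14 the conclusion holds.
k = 15: k² + 3k + 19 = 289 = 17 × 17, composite.
Hence k = 15 is a counterexample.

k = 15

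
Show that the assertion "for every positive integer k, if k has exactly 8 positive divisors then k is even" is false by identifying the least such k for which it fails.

k = 105

Check each positive integer k in order until k has exactly 8 positive divisors but k is odd.
For k = 24, 30, 40, 42, …, 88, 102, 104 the conclusion holds.
k = 105: divisors of 105: 1, 3, 5, 7, 15, 21, 35, 105; 105 is odd.
Hence k = 105 is a counterexample.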